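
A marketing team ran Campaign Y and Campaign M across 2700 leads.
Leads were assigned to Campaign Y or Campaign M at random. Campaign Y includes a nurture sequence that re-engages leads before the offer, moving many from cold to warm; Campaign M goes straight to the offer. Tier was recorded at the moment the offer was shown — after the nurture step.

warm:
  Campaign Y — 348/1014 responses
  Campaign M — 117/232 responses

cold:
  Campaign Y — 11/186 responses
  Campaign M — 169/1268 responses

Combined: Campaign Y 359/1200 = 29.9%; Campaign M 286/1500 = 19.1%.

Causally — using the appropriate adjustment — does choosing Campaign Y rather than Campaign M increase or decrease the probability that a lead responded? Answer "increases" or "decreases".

Within every engagement tier level Campaign M has the higher rate, yet pooled Campaign Y does — Simpson's reversal.
Stratifying would compare campaigns among leads the campaigns themselves sorted into engagement tier groups — a form of selection on an intermediate. The unconditioned pooled rates give the total causal effect.
Pooled: Campaign Y 29.9% vs Campaign M 19.1%; Campaign Y is higher overall.

increases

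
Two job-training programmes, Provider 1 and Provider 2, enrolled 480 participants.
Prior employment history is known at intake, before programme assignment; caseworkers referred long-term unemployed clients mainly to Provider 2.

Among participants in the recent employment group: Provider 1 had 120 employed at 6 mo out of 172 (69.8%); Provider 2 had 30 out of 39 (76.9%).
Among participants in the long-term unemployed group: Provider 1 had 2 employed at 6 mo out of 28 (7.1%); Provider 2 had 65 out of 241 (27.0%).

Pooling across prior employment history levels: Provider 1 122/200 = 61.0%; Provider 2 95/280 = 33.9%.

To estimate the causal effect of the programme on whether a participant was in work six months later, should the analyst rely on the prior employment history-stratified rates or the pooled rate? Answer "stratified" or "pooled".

stratified

Prior employment history satisfies the back-door criterion: it is not a descendant of the programme, and it blocks the spurious path from programme to outcome. Adjusting for it (i.e., using the within-prior employment history rates) gives the causal effect.
Within each level — recent employment: 69.8% vs 76.9%; long-term unemployed: 7.1% vs 27.0% — Provider 2 is higher every time.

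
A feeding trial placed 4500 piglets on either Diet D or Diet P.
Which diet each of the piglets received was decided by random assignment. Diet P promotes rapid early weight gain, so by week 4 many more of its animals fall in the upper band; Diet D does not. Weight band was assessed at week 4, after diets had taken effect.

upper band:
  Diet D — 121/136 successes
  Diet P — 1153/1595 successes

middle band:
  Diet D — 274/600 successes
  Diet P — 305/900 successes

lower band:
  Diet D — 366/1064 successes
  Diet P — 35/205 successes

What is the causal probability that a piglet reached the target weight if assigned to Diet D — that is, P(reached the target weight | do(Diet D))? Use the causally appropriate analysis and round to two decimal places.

0.42

The stratified and pooled comparisons disagree (Diet D wins within each week-4 weight band; Diet P wins overall), so the answer turns on the causal role of week-4 weight band.
Week-4 weight band here is a post-treatment variable shaped by the diet; conditioning on it would introduce bias rather than remove it. The overall comparison is the causal one.
So P(outcome | do(Diet D)) is just the pooled rate for Diet D: 761/1800 = 0.423.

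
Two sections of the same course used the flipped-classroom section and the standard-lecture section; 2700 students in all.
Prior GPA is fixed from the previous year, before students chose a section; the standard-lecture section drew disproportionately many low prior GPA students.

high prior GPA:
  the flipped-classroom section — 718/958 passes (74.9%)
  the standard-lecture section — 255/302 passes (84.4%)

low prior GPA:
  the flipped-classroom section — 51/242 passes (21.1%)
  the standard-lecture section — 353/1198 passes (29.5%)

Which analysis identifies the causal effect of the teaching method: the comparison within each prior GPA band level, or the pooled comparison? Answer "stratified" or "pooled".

stratified

The prior GPA band-specific comparison favours the standard-lecture section throughout, but the pooled figures favour the flipped-classroom section. The question is whether to condition on prior GPA band.
Here prior GPA band is a common cause — it drives both which teaching method a case falls under and the outcome. The crude comparison mixes populations; the stratum-specific rates are the causally relevant ones.
Within each level — high prior GPA: 74.9% vs 84.4%; low prior GPA: 21.1% vs 29.5% — the standard-lecture section is higher every time.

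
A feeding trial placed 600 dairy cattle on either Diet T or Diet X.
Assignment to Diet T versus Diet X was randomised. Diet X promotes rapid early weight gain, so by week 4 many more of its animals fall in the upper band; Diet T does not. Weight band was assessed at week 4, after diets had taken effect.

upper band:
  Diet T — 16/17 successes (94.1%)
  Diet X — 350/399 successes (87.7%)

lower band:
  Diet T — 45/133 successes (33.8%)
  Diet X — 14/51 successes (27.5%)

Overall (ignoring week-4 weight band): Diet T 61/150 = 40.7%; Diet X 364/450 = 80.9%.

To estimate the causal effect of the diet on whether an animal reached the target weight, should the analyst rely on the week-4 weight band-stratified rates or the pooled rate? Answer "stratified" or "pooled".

Week-4 weight band is recorded after the diet and is itself shifted by it — it sits on the causal path from diet to outcome. Conditioning on a mediator would strip out part of the effect we want; the pooled comparison gives the total causal effect.
Pooled: Diet T 40.7% vs Diet X 80.9%; Diet X is higher overall.

pooled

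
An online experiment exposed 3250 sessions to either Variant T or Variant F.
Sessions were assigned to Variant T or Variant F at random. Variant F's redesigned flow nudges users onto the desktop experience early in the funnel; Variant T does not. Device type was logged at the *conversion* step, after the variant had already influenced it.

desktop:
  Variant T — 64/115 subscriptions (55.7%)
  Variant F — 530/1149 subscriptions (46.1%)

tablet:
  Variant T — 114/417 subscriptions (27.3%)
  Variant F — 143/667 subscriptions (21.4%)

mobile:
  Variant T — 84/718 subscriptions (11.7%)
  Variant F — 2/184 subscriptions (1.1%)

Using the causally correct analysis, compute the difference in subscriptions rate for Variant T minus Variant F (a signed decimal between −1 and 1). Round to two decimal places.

-0.13

The stratified and pooled comparisons disagree (Variant T wins within each device type; Variant F wins overall), so the answer turns on the causal role of device type.
Device type is recorded after the variant and is itself shifted by it — it sits on the causal path from variant to outcome. Conditioning on a mediator would strip out part of the effect we want; the pooled comparison gives the total causal effect.
The causal difference is the pooled difference: 0.210 − 0.338 = -0.128.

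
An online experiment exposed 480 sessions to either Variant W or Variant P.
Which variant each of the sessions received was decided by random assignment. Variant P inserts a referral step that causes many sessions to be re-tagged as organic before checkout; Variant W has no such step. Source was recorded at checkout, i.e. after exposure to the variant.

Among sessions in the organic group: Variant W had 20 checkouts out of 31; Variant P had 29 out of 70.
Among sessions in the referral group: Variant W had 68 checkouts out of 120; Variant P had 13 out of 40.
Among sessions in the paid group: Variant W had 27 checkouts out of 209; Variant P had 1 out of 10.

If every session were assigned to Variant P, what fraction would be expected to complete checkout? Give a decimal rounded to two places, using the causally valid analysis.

Traffic source is recorded after the variant and is itself shifted by it — it sits on the causal path from variant to outcome. Conditioning on a mediator would strip out part of the effect we want; the pooled comparison gives the total causal effect.
So P(outcome | do(Variant P)) is just the pooled rate for Variant P: 43/120 = 0.358.

0.36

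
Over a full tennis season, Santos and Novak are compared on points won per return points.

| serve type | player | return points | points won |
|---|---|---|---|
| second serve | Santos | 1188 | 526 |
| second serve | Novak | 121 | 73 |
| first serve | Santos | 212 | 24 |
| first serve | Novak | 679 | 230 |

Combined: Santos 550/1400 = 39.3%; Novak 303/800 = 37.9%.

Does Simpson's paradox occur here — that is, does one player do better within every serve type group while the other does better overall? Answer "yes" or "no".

yes

Within each serve type level (second serve 44.3% vs 60.3%; first serve 11.3% vs 33.9%), Novak has the higher rate every time. Pooled: 39.3% vs 37.9% — Santos has the higher rate overall. The two comparisons disagree.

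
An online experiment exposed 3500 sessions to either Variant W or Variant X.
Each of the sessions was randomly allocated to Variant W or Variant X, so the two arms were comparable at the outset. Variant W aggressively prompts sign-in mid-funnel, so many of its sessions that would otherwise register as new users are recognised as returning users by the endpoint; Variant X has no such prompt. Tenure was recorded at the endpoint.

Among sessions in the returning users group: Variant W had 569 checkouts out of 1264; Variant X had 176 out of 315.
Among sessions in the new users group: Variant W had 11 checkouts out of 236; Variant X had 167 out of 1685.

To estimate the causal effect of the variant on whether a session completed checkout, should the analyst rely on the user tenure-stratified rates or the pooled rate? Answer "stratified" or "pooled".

Because the variant influences user tenure, user tenure is a post-treatment mediator, not a confounder. Stratifying on it would bias the estimate; the causal effect is the crude pooled difference.
Pooled: Variant W 38.7% vs Variant X 17.2%; Variant W is higher overall.

pooled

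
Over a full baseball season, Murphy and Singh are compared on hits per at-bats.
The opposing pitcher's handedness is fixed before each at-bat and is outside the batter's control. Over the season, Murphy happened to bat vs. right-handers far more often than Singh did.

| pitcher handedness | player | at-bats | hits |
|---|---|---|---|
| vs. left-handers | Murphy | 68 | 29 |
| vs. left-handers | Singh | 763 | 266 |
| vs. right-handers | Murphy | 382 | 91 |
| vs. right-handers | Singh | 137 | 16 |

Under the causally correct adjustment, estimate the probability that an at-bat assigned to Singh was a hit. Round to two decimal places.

Pitcher handedness differs across players for reasons unrelated to any effect of the player itself, and it separately predicts the outcome — a classic confounder. We must compare within pitcher handedness levels.
Standardising Singh to the population pitcher handedness mix: 0.616·266/763 + 0.384·16/137 = 0.259.

0.26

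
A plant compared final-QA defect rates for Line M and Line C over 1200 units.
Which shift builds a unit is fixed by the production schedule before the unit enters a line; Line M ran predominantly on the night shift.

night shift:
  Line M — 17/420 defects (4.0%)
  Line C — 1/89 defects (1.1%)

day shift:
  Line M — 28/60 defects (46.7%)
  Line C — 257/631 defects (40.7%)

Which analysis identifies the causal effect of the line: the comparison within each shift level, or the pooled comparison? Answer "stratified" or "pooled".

stratified

Shift satisfies the back-door criterion: it is not a descendant of the line, and it blocks the spurious path from line to outcome. Adjusting for it (i.e., using the within-shift rates) gives the causal effect.
Within each level — night shift: 4.0% vs 1.1%; day shift: 46.7% vs 40.7% — Line C is lower every time.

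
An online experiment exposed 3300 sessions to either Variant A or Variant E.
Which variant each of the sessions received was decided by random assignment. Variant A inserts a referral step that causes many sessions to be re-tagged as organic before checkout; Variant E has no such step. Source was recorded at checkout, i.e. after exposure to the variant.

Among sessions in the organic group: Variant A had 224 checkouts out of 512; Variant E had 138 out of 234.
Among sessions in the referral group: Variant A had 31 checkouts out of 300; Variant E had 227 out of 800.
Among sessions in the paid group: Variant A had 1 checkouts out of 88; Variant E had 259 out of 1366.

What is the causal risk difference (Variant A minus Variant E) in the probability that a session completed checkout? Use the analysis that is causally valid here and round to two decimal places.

+0.02

Traffic source is recorded after the variant and is itself shifted by it — it sits on the causal path from variant to outcome. Conditioning on a mediator would strip out part of the effect we want; the pooled comparison gives the total causal effect.
The causal difference is the pooled difference: 0.284 − 0.260 = +0.024.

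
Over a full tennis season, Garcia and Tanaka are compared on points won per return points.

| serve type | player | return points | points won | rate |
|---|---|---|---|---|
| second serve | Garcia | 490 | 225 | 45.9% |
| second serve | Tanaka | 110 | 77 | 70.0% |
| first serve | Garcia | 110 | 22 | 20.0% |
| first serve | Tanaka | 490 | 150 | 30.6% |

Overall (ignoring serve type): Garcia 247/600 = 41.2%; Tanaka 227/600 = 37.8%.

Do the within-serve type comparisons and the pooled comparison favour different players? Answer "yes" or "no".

yes

Within each serve type level (second serve 45.9% vs 70.0%; first serve 20.0% vs 30.6%), Tanaka has the higher rate every time. Pooled: 41.2% vs 37.8% — Garcia has the higher rate overall. The two comparisons disagree.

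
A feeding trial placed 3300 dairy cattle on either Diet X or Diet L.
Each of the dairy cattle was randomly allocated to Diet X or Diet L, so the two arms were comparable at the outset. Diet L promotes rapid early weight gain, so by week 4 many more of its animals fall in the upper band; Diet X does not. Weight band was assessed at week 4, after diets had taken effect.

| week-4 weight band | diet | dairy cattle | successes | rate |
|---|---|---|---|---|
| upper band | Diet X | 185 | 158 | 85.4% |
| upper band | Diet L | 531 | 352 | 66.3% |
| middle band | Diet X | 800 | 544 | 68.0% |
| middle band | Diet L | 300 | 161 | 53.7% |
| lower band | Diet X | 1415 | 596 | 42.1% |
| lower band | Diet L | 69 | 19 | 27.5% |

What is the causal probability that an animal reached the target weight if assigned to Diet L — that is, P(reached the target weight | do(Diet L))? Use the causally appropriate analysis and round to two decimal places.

0.59

The stratified and pooled comparisons disagree (Diet X wins within each week-4 weight band; Diet L wins overall), so the answer turns on the causal role of week-4 weight band.
Week-4 weight band is downstream of the diet. One should not condition on a consequence of treatment, so the overall rates are the right comparison.
So P(outcome | do(Diet L)) is just the pooled rate for Diet L: 532/900 = 0.591.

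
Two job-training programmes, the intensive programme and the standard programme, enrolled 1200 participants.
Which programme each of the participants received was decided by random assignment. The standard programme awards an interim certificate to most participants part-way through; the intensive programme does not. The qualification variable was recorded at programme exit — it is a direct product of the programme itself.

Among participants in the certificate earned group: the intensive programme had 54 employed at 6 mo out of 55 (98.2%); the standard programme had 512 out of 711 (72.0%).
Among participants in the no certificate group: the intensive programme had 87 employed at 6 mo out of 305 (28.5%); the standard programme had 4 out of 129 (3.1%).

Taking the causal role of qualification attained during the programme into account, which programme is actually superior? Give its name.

the standard programme

Qualification attained during the programme is downstream of the programme. One should not condition on a consequence of treatment, so the overall rates are the right comparison.
Pooled: the intensive programme 39.2% vs the standard programme 61.4%; the standard programme is higher overall.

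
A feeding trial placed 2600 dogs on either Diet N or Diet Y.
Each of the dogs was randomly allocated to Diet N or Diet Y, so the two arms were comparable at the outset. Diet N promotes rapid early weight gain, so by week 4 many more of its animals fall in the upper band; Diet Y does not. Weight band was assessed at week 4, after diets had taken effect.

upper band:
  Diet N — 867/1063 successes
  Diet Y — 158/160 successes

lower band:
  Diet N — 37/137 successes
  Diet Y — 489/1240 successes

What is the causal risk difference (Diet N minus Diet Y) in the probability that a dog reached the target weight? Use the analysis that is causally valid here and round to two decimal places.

+0.29

Within every week-4 weight band level Diet Y has the higher rate, yet pooled Diet N does — Simpson's reversal.
Week-4 weight band here is a post-treatment variable shaped by the diet; conditioning on it would introduce bias rather than remove it. The overall comparison is the causal one.
The causal difference is the pooled difference: 0.753 − 0.462 = +0.291.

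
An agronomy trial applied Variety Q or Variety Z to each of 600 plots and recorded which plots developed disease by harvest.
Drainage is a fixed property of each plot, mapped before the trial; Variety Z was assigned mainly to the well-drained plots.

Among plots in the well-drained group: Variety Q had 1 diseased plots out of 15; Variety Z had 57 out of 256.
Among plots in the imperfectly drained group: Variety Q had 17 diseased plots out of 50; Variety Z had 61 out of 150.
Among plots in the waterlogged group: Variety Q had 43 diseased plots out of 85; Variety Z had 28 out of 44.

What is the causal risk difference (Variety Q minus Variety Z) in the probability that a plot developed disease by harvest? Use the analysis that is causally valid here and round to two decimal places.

-0.12

Field drainage satisfies the back-door criterion: it is not a descendant of the variety, and it blocks the spurious path from variety to outcome. Adjusting for it (i.e., using the within-field drainage rates) gives the causal effect.
Adjusting over the population distribution of field drainage: 0.452·(0.067−0.223) + 0.333·(0.340−0.407) + 0.215·(0.506−0.636) = -0.121.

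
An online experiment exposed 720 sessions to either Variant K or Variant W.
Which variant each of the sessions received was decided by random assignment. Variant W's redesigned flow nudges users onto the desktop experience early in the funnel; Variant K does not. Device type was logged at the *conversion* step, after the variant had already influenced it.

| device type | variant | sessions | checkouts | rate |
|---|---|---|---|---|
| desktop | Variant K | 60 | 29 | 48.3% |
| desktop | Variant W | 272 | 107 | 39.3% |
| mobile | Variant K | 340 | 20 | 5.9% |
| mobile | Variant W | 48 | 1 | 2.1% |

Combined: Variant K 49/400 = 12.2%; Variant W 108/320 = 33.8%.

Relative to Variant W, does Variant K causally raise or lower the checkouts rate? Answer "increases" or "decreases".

Within every device type level Variant K has the higher rate, yet pooled Variant W does — Simpson's reversal.
Device type is downstream of the variant. One should not condition on a consequence of treatment, so the overall rates are the right comparison.
Pooled: Variant K 12.2% vs Variant W 33.8%; Variant W is higher overall.

decreases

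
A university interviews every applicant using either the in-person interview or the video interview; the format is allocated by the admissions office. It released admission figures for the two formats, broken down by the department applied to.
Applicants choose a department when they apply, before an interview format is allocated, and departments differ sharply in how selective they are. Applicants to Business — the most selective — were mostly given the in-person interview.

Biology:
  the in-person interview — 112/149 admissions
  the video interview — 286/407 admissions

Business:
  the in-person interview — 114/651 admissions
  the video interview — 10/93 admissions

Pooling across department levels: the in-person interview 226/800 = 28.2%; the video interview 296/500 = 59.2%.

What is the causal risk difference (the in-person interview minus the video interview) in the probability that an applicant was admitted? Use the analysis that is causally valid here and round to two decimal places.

Within every department level the in-person interview has the higher rate, yet pooled the video interview does — Simpson's reversal.
Department satisfies the back-door criterion: it is not a descendant of the interview format, and it blocks the spurious path from interview format to outcome. Adjusting for it (i.e., using the within-department rates) gives the causal effect.
Adjusting over the population distribution of department: 0.428·(0.752−0.703) + 0.572·(0.175−0.108) = +0.060.

+0.06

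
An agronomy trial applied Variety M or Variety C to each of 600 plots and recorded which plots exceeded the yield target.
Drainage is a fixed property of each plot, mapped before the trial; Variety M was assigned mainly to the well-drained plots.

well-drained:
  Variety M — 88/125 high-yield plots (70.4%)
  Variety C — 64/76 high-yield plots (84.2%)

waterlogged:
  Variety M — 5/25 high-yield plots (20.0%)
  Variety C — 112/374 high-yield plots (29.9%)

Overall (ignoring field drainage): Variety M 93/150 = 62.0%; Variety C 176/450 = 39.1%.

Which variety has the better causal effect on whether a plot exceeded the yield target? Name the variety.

Variety C

Field drainage differs across varietys for reasons unrelated to any effect of the variety itself, and it separately predicts the outcome — a classic confounder. We must compare within field drainage levels.
Within each level — well-drained: 70.4% vs 84.2%; waterlogged: 20.0% vs 29.9% — Variety C is higher every time.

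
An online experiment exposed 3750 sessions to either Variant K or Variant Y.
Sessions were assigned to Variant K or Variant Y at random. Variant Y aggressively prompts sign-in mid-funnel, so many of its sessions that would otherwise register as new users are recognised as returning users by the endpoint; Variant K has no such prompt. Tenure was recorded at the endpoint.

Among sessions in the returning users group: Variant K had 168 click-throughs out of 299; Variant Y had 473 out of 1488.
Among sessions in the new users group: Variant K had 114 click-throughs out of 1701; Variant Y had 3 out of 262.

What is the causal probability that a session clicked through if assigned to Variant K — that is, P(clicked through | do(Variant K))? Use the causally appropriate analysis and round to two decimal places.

Variant K is higher inside every user tenure stratum but Variant Y is higher in aggregate. Whether to stratify depends on how user tenure relates to the variant.
User tenure here is a post-treatment variable shaped by the variant; conditioning on it would introduce bias rather than remove it. The overall comparison is the causal one.
So P(outcome | do(Variant K)) is just the pooled rate for Variant K: 282/2000 = 0.141.

0.14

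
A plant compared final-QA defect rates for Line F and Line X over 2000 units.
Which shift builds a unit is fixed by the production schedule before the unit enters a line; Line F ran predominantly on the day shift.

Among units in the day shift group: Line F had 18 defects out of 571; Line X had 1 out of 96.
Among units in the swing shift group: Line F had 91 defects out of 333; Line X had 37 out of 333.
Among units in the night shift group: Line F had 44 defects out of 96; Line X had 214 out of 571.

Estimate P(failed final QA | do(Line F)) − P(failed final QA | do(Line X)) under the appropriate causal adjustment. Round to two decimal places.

Line X is lower inside every shift stratum but Line F is lower in aggregate. Whether to stratify depends on how shift relates to the line.
Shift differs across lines for reasons unrelated to any effect of the line itself, and it separately predicts the outcome — a classic confounder. We must compare within shift levels.
Adjusting over the population distribution of shift: 0.334·(0.032−0.010) + 0.333·(0.273−0.111) + 0.334·(0.458−0.375) = +0.089.

+0.09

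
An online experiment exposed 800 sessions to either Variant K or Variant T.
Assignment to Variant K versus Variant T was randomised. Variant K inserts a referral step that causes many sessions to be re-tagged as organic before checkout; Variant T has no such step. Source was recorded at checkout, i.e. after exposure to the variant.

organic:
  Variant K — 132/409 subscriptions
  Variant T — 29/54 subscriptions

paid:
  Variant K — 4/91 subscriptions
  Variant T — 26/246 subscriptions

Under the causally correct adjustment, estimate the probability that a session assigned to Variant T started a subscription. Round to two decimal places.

0.18

The stratified and pooled comparisons disagree (Variant T wins within each traffic source; Variant K wins overall), so the answer turns on the causal role of traffic source.
Traffic source lies on the pathway variant → traffic source → outcome, so adjusting for it blocks the indirect effect. For the total causal effect of variant, use the unadjusted pooled rates.
So P(outcome | do(Variant T)) is just the pooled rate for Variant T: 55/300 = 0.183.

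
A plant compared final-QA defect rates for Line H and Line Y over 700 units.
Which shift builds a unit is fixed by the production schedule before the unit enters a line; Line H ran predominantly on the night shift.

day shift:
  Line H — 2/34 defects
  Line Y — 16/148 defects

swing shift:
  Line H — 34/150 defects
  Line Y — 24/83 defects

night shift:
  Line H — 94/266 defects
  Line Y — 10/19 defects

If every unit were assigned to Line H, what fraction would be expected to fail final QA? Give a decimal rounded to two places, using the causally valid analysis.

Shift is set before the line has any effect — it is not caused by the line — and it independently drives the outcome. That makes it a confounder, so the causal comparison is within shift levels.
Standardising Line H to the population shift mix: 0.260·2/34 + 0.333·34/150 + 0.407·94/266 = 0.235.

0.23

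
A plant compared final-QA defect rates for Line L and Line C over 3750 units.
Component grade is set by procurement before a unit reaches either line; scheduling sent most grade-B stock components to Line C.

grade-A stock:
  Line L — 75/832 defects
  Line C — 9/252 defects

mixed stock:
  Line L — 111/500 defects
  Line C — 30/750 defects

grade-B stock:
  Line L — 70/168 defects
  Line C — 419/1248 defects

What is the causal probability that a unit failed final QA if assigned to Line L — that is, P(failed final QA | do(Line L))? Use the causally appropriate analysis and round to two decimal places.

0.26

Within every component grade level Line C has the lower rate, yet pooled Line L does — Simpson's reversal.
Nothing the line does changes component grade; the imbalance is an allocation artefact. With component grade also predicting the outcome, the pooled figure is confounded, and the within-stratum comparison is the causal one.
Standardising Line L to the population component grade mix: 0.289·75/832 + 0.333·111/500 + 0.378·70/168 = 0.257.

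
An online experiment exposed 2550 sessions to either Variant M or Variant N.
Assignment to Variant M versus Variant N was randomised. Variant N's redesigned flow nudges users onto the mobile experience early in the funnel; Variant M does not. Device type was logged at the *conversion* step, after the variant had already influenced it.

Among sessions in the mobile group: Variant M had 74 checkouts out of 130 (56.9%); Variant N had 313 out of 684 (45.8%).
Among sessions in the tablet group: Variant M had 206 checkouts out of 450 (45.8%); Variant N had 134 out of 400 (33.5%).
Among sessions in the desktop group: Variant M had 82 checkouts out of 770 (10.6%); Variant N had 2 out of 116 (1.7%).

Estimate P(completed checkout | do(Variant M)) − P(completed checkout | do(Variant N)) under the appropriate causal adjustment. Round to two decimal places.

-0.11

Within every device type level Variant M has the higher rate, yet pooled Variant N does — Simpson's reversal.
Device type here is a post-treatment variable shaped by the variant; conditioning on it would introduce bias rather than remove it. The overall comparison is the causal one.
The causal difference is the pooled difference: 0.268 − 0.374 = -0.106.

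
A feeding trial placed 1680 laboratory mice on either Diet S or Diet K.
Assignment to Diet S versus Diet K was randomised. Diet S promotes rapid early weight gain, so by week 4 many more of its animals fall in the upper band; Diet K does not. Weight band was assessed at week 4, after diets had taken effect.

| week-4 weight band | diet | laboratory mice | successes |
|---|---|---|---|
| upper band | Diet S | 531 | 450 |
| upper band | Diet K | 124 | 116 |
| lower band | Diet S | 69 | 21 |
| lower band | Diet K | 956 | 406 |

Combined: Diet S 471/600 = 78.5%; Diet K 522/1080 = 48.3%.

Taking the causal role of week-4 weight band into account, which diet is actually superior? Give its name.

Stratifying would compare diets among laboratory mice the diets themselves sorted into week-4 weight band groups — a form of selection on an intermediate. The unconditioned pooled rates give the total causal effect.
Pooled: Diet S 78.5% vs Diet K 48.3%; Diet S is higher overall.

Diet S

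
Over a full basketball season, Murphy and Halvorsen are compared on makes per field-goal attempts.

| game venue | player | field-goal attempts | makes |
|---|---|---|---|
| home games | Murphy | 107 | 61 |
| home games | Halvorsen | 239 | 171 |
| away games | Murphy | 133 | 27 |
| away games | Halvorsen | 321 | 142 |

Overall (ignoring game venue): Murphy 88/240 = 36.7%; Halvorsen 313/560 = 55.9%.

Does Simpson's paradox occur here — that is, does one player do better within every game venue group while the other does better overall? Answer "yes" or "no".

no

Within each game venue level (home games 57.0% vs 71.5%; away games 20.3% vs 44.2%), Halvorsen has the higher rate every time. Pooled: 36.7% vs 55.9% — Halvorsen has the higher rate overall. They agree.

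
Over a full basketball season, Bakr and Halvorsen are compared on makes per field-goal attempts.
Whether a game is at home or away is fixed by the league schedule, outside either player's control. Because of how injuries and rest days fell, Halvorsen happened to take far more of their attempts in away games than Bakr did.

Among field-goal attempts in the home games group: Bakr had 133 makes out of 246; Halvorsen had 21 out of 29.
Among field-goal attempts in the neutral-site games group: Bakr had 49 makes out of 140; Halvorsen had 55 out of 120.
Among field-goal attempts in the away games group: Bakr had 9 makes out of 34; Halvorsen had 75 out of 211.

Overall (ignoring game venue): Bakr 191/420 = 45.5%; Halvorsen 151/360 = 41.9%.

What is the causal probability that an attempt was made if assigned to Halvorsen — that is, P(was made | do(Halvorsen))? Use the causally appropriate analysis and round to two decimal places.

Within every game venue level Halvorsen has the higher rate, yet pooled Bakr does — Simpson's reversal.
Nothing the player does changes game venue; the imbalance is an allocation artefact. With game venue also predicting the outcome, the pooled figure is confounded, and the within-stratum comparison is the causal one.
Standardising Halvorsen to the population game venue mix: 0.353·21/29 + 0.333·55/120 + 0.314·75/211 = 0.520.

0.52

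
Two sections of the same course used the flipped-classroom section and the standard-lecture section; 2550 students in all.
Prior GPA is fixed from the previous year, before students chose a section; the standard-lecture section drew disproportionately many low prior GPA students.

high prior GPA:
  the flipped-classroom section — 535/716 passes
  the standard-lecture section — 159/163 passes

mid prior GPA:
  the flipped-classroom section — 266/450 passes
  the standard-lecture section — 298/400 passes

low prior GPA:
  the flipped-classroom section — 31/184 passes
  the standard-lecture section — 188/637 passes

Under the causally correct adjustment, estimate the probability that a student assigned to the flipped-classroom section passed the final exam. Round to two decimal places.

0.51

The prior GPA band-specific comparison favours the standard-lecture section throughout, but the pooled figures favour the flipped-classroom section. The question is whether to condition on prior GPA band.
Nothing the teaching method does changes prior GPA band; the imbalance is an allocation artefact. With prior GPA band also predicting the outcome, the pooled figure is confounded, and the within-stratum comparison is the causal one.
Standardising the flipped-classroom section to the population prior GPA band mix: 0.345·535/716 + 0.333·266/450 + 0.322·31/184 = 0.509.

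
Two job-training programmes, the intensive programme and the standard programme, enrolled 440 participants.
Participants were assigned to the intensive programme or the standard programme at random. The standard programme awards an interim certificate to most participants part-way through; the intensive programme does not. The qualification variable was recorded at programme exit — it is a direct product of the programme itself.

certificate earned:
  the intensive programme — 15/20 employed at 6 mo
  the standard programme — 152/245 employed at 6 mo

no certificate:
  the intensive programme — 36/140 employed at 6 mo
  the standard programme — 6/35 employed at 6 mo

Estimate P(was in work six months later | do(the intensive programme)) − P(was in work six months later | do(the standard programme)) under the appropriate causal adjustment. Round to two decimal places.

Stratifying would compare programmes among participants the programmes themselves sorted into qualification attained during the programme groups — a form of selection on an intermediate. The unconditioned pooled rates give the total causal effect.
The causal difference is the pooled difference: 0.319 − 0.564 = -0.246.

-0.25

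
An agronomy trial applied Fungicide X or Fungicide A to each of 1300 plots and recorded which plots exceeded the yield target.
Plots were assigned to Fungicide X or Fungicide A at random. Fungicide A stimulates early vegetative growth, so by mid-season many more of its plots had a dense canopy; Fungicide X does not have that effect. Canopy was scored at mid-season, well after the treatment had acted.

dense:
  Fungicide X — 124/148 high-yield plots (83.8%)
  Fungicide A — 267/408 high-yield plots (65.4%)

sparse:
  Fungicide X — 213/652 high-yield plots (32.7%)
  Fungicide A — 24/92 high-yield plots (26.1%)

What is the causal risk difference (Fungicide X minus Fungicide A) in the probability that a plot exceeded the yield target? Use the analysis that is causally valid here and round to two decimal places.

Mid-season canopy lies on the pathway fungicide → mid-season canopy → outcome, so adjusting for it blocks the indirect effect. For the total causal effect of fungicide, use the unadjusted pooled rates.
The causal difference is the pooled difference: 0.421 − 0.582 = -0.161.

-0.16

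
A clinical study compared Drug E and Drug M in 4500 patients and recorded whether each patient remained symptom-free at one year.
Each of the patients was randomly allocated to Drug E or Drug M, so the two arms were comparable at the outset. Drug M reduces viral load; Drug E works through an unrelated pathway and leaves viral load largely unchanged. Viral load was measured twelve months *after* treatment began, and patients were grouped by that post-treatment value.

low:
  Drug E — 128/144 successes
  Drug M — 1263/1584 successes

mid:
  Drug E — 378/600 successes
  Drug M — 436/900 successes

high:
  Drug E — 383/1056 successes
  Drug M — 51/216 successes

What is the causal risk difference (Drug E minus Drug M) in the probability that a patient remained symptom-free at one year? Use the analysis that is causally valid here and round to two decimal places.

Viral load lies on the pathway drug → viral load → outcome, so adjusting for it blocks the indirect effect. For the total causal effect of drug, use the unadjusted pooled rates.
The causal difference is the pooled difference: 0.494 − 0.648 = -0.154.

-0.15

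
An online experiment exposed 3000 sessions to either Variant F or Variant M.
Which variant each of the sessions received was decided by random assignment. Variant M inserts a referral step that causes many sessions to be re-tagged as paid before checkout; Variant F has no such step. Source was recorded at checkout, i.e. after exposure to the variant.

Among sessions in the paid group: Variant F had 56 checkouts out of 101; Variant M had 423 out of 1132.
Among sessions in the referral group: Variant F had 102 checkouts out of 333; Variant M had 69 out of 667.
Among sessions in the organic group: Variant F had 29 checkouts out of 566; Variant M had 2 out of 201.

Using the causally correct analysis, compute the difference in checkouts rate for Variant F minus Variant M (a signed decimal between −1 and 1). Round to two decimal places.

-0.06

Variant F is higher inside every traffic source stratum but Variant M is higher in aggregate. Whether to stratify depends on how traffic source relates to the variant.
Traffic source lies on the pathway variant → traffic source → outcome, so adjusting for it blocks the indirect effect. For the total causal effect of variant, use the unadjusted pooled rates.
The causal difference is the pooled difference: 0.187 − 0.247 = -0.060.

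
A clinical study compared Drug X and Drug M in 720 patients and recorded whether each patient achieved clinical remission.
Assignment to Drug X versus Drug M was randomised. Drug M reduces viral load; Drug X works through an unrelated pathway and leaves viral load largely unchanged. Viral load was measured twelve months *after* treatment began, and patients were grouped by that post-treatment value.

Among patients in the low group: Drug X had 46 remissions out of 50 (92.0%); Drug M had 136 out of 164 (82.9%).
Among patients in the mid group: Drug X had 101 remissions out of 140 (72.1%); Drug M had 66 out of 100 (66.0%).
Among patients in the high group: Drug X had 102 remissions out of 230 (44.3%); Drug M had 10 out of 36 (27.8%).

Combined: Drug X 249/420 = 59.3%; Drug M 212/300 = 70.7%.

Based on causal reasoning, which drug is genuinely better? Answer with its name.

Drug M

The stratified and pooled comparisons disagree (Drug X wins within each viral load; Drug M wins overall), so the answer turns on the causal role of viral load.
Stratifying would compare drugs among patients the drugs themselves sorted into viral load groups — a form of selection on an intermediate. The unconditioned pooled rates give the total causal effect.
Pooled: Drug X 59.3% vs Drug M 70.7%; Drug M is higher overall.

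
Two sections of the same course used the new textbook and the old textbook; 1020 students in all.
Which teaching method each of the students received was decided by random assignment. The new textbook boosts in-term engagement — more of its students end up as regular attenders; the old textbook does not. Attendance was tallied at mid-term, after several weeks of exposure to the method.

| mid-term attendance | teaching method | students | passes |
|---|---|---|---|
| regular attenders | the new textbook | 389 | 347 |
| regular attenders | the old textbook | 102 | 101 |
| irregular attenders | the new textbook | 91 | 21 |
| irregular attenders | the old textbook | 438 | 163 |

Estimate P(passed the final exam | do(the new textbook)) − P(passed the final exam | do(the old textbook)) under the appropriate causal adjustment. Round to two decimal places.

Mid-term attendance is recorded after the teaching method and is itself shifted by it — it sits on the causal path from teaching method to outcome. Conditioning on a mediator would strip out part of the effect we want; the pooled comparison gives the total causal effect.
The causal difference is the pooled difference: 0.767 − 0.489 = +0.278.

+0.28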